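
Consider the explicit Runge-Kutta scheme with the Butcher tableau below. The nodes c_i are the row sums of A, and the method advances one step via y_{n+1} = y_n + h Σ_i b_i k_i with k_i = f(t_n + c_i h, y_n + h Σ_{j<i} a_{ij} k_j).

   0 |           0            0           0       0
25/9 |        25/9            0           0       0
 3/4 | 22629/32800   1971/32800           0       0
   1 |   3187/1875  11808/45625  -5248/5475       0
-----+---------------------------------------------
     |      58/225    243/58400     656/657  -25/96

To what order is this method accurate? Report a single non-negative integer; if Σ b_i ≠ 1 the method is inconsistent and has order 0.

4

b = (58/225, 243/58400, 656/657, -25/96)
c = (0, 25/9, 3/4, 1)
Ac = (0, 0, 219/1312, 0)
Σ b_i: 58/225·1 + 243/58400·1 + 656/657·1 + (-25/96)·1 = 1 ✓
b·c: 243/58400·25/9 + 656/657·3/4 + (-25/96)·1 = 1/2 ✓
b·c²: 243/58400·625/81 + 656/657·9/16 + (-25/96)·1 = 1/3 ✓
b·Ac: 656/657·219/1312 = 1/6 ✓
b·c³: 243/58400·15625/729 + 656/657·27/64 + (-25/96)·1 = 1/4 ✓
b·(c∘Ac): 656/657·657/5248 = 1/8 ✓
b·Ac²: 656/657·1825/3936 + (-25/96)·328/225 = 1/12 ✓
b·A²c: (-25/96)·(-4/25) = 1/24 ✓; 4 stages ⇒ order 4.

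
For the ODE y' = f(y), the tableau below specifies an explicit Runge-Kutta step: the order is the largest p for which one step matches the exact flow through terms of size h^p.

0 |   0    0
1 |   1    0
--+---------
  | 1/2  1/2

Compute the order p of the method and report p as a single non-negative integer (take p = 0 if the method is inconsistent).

b = (1/2, 1/2)
c = (0, 1)
Σ b_i: 1/2·1 + 1/2·1 = 1 ✓
b·c: 1/2·1 = 1/2 ✓; 2 stages ⇒ order 2.

2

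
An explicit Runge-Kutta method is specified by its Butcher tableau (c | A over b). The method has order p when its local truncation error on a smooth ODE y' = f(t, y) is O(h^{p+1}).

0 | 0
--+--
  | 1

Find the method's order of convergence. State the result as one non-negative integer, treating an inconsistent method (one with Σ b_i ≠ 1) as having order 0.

b = (1)
c = (0)
Σ b_i: 1·1 = 1 ✓; 1 stage ⇒ order 1.

1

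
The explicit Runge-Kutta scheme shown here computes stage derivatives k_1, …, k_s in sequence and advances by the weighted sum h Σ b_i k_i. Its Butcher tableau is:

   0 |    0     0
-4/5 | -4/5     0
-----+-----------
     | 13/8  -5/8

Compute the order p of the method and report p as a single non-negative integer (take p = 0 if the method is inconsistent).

b = (13/8, -5/8)
c = (0, -4/5)
Σ b_i: 13/8·1 + (-5/8)·1 = 1 ✓
b·c: (-5/8)·(-4/5) = 1/2 ✓; 2 stages ⇒ order 2.

2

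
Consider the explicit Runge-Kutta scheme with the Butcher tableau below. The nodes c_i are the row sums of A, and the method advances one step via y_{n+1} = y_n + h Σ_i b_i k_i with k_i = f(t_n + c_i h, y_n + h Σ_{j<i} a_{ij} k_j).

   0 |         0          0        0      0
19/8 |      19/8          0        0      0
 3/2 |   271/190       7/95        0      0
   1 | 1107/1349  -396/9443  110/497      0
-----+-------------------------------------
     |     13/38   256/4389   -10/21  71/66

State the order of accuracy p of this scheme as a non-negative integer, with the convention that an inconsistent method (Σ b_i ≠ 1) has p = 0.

b = (13/38, 256/4389, -10/21, 71/66)
c = (0, 19/8, 3/2, 1)
Ac = (0, 0, 7/40, 33/142)
Σ b_i: 13/38·1 + 256/4389·1 + (-10/21)·1 + 71/66·1 = 1 ✓
b·c: 256/4389·19/8 + (-10/21)·3/2 + 71/66·1 = 1/2 ✓
b·c²: 256/4389·361/64 + (-10/21)·9/4 + 71/66·1 = 1/3 ✓
b·Ac: (-10/21)·7/40 + 71/66·33/142 = 1/6 ✓
b·c³: 256/4389·6859/512 + (-10/21)·27/8 + 71/66·1 = 1/4 ✓
b·(c∘Ac): (-10/21)·21/80 + 71/66·33/142 = 1/8 ✓
b·Ac²: (-10/21)·133/320 + 71/66·297/1136 = 1/12 ✓
b·A²c: 71/66·11/284 = 1/24 ✓; 4 stages ⇒ order 4.

4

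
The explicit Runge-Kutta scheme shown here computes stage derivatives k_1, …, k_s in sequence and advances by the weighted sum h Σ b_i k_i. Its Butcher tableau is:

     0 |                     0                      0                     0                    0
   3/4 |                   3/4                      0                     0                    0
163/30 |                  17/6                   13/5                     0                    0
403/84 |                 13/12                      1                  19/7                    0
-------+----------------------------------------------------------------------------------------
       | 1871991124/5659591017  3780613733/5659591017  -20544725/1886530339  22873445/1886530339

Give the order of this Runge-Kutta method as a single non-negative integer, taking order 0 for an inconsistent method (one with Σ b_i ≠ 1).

3

b = (1871991124/5659591017, 3780613733/5659591017, -20544725/1886530339, 22873445/1886530339)
c = (0, 3/4, 163/30, 403/84)
Ac = (0, 0, 39/20, 6509/420)
Σ b_i: 1871991124/5659591017·1 + 3780613733/5659591017·1 + (-20544725/1886530339)·1 + 22873445/1886530339·1 = 1 ✓
b·c: 3780613733/5659591017·3/4 + (-20544725/1886530339)·163/30 + 22873445/1886530339·403/84 = 1/2 ✓
b·c²: 3780613733/5659591017·9/16 + (-20544725/1886530339)·26569/900 + 22873445/1886530339·162409/7056 = 1/3 ✓
b·Ac: (-20544725/1886530339)·39/20 + 22873445/1886530339·6509/420 = 1/6 ✓
b·c³: 3780613733/5659591017·27/64 + (-20544725/1886530339)·4330747/27000 + 22873445/1886530339·65450827/592704 = -599324479567/4754056454280 ≠ 1/4 ⇒ order 3.
b·(c∘Ac): (-20544725/1886530339)·2119/200 + 22873445/1886530339·2623127/35280 = 213553083809/271660368816 ≠ 1/8
b·Ac²: (-20544725/1886530339)·117/80 + 22873445/1886530339·2033419/25200 = 326815155847/339575461020 ≠ 1/12
b·A²c: 22873445/1886530339·741/140 = 484263507/7546121356 ≠ 1/24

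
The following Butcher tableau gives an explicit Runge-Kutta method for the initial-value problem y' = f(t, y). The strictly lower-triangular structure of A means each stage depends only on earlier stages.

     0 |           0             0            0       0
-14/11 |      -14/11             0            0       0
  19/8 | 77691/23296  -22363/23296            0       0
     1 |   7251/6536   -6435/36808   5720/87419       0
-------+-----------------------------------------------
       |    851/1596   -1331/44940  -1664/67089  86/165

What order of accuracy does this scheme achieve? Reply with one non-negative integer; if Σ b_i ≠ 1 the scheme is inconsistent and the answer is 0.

4

b = (851/1596, -1331/44940, -1664/67089, 86/165)
c = (0, -14/11, 19/8, 1)
Ac = (0, 0, 2033/1664, 65/172)
Σ b_i: 851/1596·1 + (-1331/44940)·1 + (-1664/67089)·1 + 86/165·1 = 1 ✓
b·c: (-1331/44940)·(-14/11) + (-1664/67089)·19/8 + 86/165·1 = 1/2 ✓
b·c²: (-1331/44940)·196/121 + (-1664/67089)·361/64 + 86/165·1 = 1/3 ✓
b·Ac: (-1664/67089)·2033/1664 + 86/165·65/172 = 1/6 ✓
b·c³: (-1331/44940)·(-2744/1331) + (-1664/67089)·6859/512 + 86/165·1 = 1/4 ✓
b·(c∘Ac): (-1664/67089)·38627/13312 + 86/165·65/172 = 1/8 ✓
b·Ac²: (-1664/67089)·(-14231/9152) + 86/165·325/3784 = 1/12 ✓
b·A²c: 86/165·55/688 = 1/24 ✓; 4 stages ⇒ order 4.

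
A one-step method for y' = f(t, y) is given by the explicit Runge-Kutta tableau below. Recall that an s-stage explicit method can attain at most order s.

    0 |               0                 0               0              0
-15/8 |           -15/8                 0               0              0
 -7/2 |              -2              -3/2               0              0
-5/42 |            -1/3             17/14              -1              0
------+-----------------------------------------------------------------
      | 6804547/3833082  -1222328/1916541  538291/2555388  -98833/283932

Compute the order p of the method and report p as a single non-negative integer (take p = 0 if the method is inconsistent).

3

b = (6804547/3833082, -1222328/1916541, 538291/2555388, -98833/283932)
c = (0, -15/8, -7/2, -5/42)
Ac = (0, 0, 45/16, 137/112)
Σ b_i: 6804547/3833082·1 + (-1222328/1916541)·1 + 538291/2555388·1 + (-98833/283932)·1 = 1 ✓
b·c: (-1222328/1916541)·(-15/8) + 538291/2555388·(-7/2) + (-98833/283932)·(-5/42) = 1/2 ✓
b·c²: (-1222328/1916541)·225/64 + 538291/2555388·49/4 + (-98833/283932)·25/1764 = 1/3 ✓
b·Ac: 538291/2555388·45/16 + (-98833/283932)·137/112 = 1/6 ✓
b·c³: (-1222328/1916541)·(-3375/512) + 538291/2555388·(-343/8) + (-98833/283932)·(-125/74088) = -4144428521/858610368 ≠ 1/4 ⇒ order 3.
b·(c∘Ac): 538291/2555388·(-315/32) + (-98833/283932)·(-685/4704) = -27569455/13628736 ≠ 1/8
b·Ac²: 538291/2555388·(-675/128) + (-98833/283932)·(-7151/896) = 7574143/4542912 ≠ 1/12
b·A²c: (-98833/283932)·(-45/16) = 494165/504768 ≠ 1/24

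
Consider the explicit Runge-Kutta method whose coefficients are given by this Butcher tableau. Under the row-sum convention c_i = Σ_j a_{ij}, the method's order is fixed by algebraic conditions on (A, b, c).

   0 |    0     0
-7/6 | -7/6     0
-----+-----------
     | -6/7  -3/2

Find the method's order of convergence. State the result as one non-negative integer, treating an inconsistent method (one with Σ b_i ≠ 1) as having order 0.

0

b = (-6/7, -3/2)
c = (0, -7/6)
Σ b_i: (-6/7)·1 + (-3/2)·1 = -33/14 ≠ 1 ⇒ order 0.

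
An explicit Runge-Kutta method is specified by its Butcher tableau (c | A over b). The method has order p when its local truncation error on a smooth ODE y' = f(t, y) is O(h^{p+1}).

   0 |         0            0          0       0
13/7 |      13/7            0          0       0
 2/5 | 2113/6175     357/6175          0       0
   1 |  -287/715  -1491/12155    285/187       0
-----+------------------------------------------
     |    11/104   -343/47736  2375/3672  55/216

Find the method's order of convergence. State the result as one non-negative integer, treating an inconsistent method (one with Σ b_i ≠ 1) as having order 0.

4

b = (11/104, -343/47736, 2375/3672, 55/216)
c = (0, 13/7, 2/5, 1)
Ac = (0, 0, 51/475, 21/55)
Σ b_i: 11/104·1 + (-343/47736)·1 + 2375/3672·1 + 55/216·1 = 1 ✓
b·c: (-343/47736)·13/7 + 2375/3672·2/5 + 55/216·1 = 1/2 ✓
b·c²: (-343/47736)·169/49 + 2375/3672·4/25 + 55/216·1 = 1/3 ✓
b·Ac: 2375/3672·51/475 + 55/216·21/55 = 1/6 ✓
b·c³: (-343/47736)·2197/343 + 2375/3672·8/125 + 55/216·1 = 1/4 ✓
b·(c∘Ac): 2375/3672·102/2375 + 55/216·21/55 = 1/8 ✓
b·Ac²: 2375/3672·663/3325 + 55/216·(-69/385) = 1/12 ✓
b·A²c: 55/216·9/55 = 1/24 ✓; 4 stages ⇒ order 4.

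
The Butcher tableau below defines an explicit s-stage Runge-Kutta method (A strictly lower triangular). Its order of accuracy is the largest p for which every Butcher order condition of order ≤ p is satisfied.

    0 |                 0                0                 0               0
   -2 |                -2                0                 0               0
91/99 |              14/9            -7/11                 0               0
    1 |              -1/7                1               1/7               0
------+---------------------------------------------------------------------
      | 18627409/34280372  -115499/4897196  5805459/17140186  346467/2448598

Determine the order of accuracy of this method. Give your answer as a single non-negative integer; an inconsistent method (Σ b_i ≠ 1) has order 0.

3

b = (18627409/34280372, -115499/4897196, 5805459/17140186, 346467/2448598)
c = (0, -2, 91/99, 1)
Ac = (0, 0, 14/11, -185/99)
Σ b_i: 18627409/34280372·1 + (-115499/4897196)·1 + 5805459/17140186·1 + 346467/2448598·1 = 1 ✓
b·c: (-115499/4897196)·(-2) + 5805459/17140186·91/99 + 346467/2448598·1 = 1/2 ✓
b·c²: (-115499/4897196)·4 + 5805459/17140186·8281/9801 + 346467/2448598·1 = 1/3 ✓
b·Ac: 5805459/17140186·14/11 + 346467/2448598·(-185/99) = 1/6 ✓
b·c³: (-115499/4897196)·(-8) + 5805459/17140186·753571/970299 + 346467/2448598·1 = 215706446/363616803 ≠ 1/4 ⇒ order 3.
b·(c∘Ac): 5805459/17140186·1274/1089 + 346467/2448598·(-185/99) = 968411/7345794 ≠ 1/8
b·Ac²: 5805459/17140186·(-28/11) + 346467/2448598·40387/9801 = -202966459/727233606 ≠ 1/12
b·A²c: 346467/2448598·2/11 = 31497/1224299 ≠ 1/24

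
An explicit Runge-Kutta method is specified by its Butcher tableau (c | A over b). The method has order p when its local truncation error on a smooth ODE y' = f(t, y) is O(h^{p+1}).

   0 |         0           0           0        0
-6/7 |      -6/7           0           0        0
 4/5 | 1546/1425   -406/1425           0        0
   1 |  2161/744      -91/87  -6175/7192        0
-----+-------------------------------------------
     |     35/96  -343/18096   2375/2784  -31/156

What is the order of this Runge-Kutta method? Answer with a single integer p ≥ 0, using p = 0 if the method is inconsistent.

b = (35/96, -343/18096, 2375/2784, -31/156)
c = (0, -6/7, 4/5, 1)
Ac = (0, 0, 116/475, 13/62)
Σ b_i: 35/96·1 + (-343/18096)·1 + 2375/2784·1 + (-31/156)·1 = 1 ✓
b·c: (-343/18096)·(-6/7) + 2375/2784·4/5 + (-31/156)·1 = 1/2 ✓
b·c²: (-343/18096)·36/49 + 2375/2784·16/25 + (-31/156)·1 = 1/3 ✓
b·Ac: 2375/2784·116/475 + (-31/156)·13/62 = 1/6 ✓
b·c³: (-343/18096)·(-216/343) + 2375/2784·64/125 + (-31/156)·1 = 1/4 ✓
b·(c∘Ac): 2375/2784·464/2375 + (-31/156)·13/62 = 1/8 ✓
b·Ac²: 2375/2784·(-696/3325) + (-31/156)·(-286/217) = 1/12 ✓
b·A²c: (-31/156)·(-13/62) = 1/24 ✓; 4 stages ⇒ order 4.

4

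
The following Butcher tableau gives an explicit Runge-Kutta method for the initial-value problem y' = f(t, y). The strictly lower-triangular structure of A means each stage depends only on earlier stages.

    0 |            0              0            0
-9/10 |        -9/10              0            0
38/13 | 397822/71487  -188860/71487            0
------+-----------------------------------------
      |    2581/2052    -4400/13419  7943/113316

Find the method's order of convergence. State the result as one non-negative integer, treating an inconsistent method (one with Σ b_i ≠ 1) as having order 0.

b = (2581/2052, -4400/13419, 7943/113316)
c = (0, -9/10, 38/13)
Ac = (0, 0, 18886/7943)
Σ b_i: 2581/2052·1 + (-4400/13419)·1 + 7943/113316·1 = 1 ✓
b·c: (-4400/13419)·(-9/10) + 7943/113316·38/13 = 1/2 ✓
b·c²: (-4400/13419)·81/100 + 7943/113316·1444/169 = 1/3 ✓
b·Ac: 7943/113316·18886/7943 = 1/6 ✓; 3 stages ⇒ order 3.

3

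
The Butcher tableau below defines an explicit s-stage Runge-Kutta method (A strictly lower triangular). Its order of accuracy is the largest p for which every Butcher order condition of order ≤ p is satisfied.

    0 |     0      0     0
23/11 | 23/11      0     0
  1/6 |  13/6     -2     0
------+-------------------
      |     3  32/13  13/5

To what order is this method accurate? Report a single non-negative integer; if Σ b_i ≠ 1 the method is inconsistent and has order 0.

b = (3, 32/13, 13/5)
c = (0, 23/11, 1/6)
Ac = (0, 0, -46/11)
Σ b_i: 3·1 + 32/13·1 + 13/5·1 = 524/65 ≠ 1 ⇒ order 0.

0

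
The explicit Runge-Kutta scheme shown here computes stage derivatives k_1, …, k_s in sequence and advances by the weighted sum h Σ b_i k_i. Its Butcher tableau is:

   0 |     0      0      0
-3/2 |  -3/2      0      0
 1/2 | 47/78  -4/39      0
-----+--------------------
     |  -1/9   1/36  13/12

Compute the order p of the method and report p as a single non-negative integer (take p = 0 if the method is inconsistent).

b = (-1/9, 1/36, 13/12)
c = (0, -3/2, 1/2)
Ac = (0, 0, 2/13)
Σ b_i: (-1/9)·1 + 1/36·1 + 13/12·1 = 1 ✓
b·c: 1/36·(-3/2) + 13/12·1/2 = 1/2 ✓
b·c²: 1/36·9/4 + 13/12·1/4 = 1/3 ✓
b·Ac: 13/12·2/13 = 1/6 ✓; 3 stages ⇒ order 3.

3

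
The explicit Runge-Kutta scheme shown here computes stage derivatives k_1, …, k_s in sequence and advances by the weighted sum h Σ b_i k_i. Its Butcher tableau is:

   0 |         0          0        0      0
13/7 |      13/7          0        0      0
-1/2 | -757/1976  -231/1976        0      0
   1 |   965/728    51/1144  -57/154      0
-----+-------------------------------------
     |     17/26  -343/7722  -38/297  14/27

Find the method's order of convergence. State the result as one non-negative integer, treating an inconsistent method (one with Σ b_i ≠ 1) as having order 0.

4

b = (17/26, -343/7722, -38/297, 14/27)
c = (0, 13/7, -1/2, 1)
Ac = (0, 0, -33/152, 15/56)
Σ b_i: 17/26·1 + (-343/7722)·1 + (-38/297)·1 + 14/27·1 = 1 ✓
b·c: (-343/7722)·13/7 + (-38/297)·(-1/2) + 14/27·1 = 1/2 ✓
b·c²: (-343/7722)·169/49 + (-38/297)·1/4 + 14/27·1 = 1/3 ✓
b·Ac: (-38/297)·(-33/152) + 14/27·15/56 = 1/6 ✓
b·c³: (-343/7722)·2197/343 + (-38/297)·(-1/8) + 14/27·1 = 1/4 ✓
b·(c∘Ac): (-38/297)·33/304 + 14/27·15/56 = 1/8 ✓
b·Ac²: (-38/297)·(-429/1064) + 14/27·3/49 = 1/12 ✓
b·A²c: 14/27·9/112 = 1/24 ✓; 4 stages ⇒ order 4.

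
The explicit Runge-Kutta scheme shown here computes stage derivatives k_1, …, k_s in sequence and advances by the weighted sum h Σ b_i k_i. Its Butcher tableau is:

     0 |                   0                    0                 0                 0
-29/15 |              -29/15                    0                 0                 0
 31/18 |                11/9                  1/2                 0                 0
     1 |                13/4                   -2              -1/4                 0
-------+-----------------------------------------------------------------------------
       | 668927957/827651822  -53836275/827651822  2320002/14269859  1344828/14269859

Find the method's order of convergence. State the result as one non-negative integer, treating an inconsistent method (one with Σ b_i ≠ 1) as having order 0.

b = (668927957/827651822, -53836275/827651822, 2320002/14269859, 1344828/14269859)
c = (0, -29/15, 31/18, 1)
Ac = (0, 0, -29/30, 1237/360)
Σ b_i: 668927957/827651822·1 + (-53836275/827651822)·1 + 2320002/14269859·1 + 1344828/14269859·1 = 1 ✓
b·c: (-53836275/827651822)·(-29/15) + 2320002/14269859·31/18 + 1344828/14269859·1 = 1/2 ✓
b·c²: (-53836275/827651822)·841/225 + 2320002/14269859·961/324 + 1344828/14269859·1 = 1/3 ✓
b·Ac: 2320002/14269859·(-29/30) + 1344828/14269859·1237/360 = 1/6 ✓
b·c³: (-53836275/827651822)·(-24389/3375) + 2320002/14269859·29791/5832 + 1344828/14269859·1 = 1194207263/856191540 ≠ 1/4 ⇒ order 3.
b·(c∘Ac): 2320002/14269859·(-899/540) + 1344828/14269859·1237/360 = 11379071/214047885 ≠ 1/8
b·Ac²: 2320002/14269859·841/450 + 1344828/14269859·(-266233/32400) = -3625947197/7705723860 ≠ 1/12
b·A²c: 1344828/14269859·29/120 = 3250001/142698590 ≠ 1/24

3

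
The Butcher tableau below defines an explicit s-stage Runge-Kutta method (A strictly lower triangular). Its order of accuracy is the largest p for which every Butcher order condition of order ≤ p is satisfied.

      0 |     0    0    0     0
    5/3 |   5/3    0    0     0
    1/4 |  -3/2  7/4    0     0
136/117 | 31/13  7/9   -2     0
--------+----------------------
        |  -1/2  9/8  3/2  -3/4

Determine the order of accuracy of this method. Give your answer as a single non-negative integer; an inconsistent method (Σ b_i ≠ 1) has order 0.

b = (-1/2, 9/8, 3/2, -3/4)
c = (0, 5/3, 1/4, 136/117)
Ac = (0, 0, 35/12, 43/54)
Σ b_i: (-1/2)·1 + 9/8·1 + 3/2·1 + (-3/4)·1 = 11/8 ≠ 1 ⇒ order 0.

0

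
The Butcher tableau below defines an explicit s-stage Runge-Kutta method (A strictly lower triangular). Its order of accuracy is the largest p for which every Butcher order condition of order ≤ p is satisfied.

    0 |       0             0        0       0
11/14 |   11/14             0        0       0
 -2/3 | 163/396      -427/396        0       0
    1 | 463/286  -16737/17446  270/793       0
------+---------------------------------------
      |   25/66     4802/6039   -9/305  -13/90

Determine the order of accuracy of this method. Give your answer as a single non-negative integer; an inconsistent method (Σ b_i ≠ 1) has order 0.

4

b = (25/66, 4802/6039, -9/305, -13/90)
c = (0, 11/14, -2/3, 1)
Ac = (0, 0, -61/72, -51/52)
Σ b_i: 25/66·1 + 4802/6039·1 + (-9/305)·1 + (-13/90)·1 = 1 ✓
b·c: 4802/6039·11/14 + (-9/305)·(-2/3) + (-13/90)·1 = 1/2 ✓
b·c²: 4802/6039·121/196 + (-9/305)·4/9 + (-13/90)·1 = 1/3 ✓
b·Ac: (-9/305)·(-61/72) + (-13/90)·(-51/52) = 1/6 ✓
b·c³: 4802/6039·1331/2744 + (-9/305)·(-8/27) + (-13/90)·1 = 1/4 ✓
b·(c∘Ac): (-9/305)·61/108 + (-13/90)·(-51/52) = 1/8 ✓
b·Ac²: (-9/305)·(-671/1008) + (-13/90)·(-321/728) = 1/12 ✓
b·A²c: (-13/90)·(-15/52) = 1/24 ✓; 4 stages ⇒ order 4.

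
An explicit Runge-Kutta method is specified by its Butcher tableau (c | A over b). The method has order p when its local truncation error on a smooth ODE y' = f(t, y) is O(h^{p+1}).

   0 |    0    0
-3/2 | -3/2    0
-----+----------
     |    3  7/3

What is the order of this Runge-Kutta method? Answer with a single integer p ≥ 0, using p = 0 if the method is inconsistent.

b = (3, 7/3)
c = (0, -3/2)
Σ b_i: 3·1 + 7/3·1 = 16/3 ≠ 1 ⇒ order 0.

0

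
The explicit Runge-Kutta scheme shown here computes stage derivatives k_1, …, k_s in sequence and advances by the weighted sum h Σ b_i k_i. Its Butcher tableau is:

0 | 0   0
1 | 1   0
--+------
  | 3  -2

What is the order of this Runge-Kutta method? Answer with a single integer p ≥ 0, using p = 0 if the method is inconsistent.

b = (3, -2)
c = (0, 1)
Σ b_i: 3·1 + (-2)·1 = 1 ✓
b·c: (-2)·1 = -2 ≠ 1/2 ⇒ order 1.

1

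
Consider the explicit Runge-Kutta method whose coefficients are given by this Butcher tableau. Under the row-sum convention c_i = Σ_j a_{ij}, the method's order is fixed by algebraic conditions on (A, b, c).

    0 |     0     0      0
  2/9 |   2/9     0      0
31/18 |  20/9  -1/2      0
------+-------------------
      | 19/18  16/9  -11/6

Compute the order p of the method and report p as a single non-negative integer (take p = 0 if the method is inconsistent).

1

b = (19/18, 16/9, -11/6)
c = (0, 2/9, 31/18)
Ac = (0, 0, -1/9)
Σ b_i: 19/18·1 + 16/9·1 + (-11/6)·1 = 1 ✓
b·c: 16/9·2/9 + (-11/6)·31/18 = -895/324 ≠ 1/2 ⇒ order 1.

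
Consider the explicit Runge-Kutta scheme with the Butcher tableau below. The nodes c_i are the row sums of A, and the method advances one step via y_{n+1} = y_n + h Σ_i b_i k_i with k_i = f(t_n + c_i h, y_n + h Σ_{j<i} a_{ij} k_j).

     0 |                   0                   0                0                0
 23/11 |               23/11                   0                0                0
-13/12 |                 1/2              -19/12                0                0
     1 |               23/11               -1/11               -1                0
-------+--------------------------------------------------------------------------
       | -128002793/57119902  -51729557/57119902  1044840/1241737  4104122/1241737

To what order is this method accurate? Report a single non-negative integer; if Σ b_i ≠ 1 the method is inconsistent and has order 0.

3

b = (-128002793/57119902, -51729557/57119902, 1044840/1241737, 4104122/1241737)
c = (0, 23/11, -13/12, 1)
Ac = (0, 0, -437/132, 1297/1452)
Σ b_i: (-128002793/57119902)·1 + (-51729557/57119902)·1 + 1044840/1241737·1 + 4104122/1241737·1 = 1 ✓
b·c: (-51729557/57119902)·23/11 + 1044840/1241737·(-13/12) + 4104122/1241737·1 = 1/2 ✓
b·c²: (-51729557/57119902)·529/121 + 1044840/1241737·169/144 + 4104122/1241737·1 = 1/3 ✓
b·Ac: 1044840/1241737·(-437/132) + 4104122/1241737·1297/1452 = 1/6 ✓
b·c³: (-51729557/57119902)·12167/1331 + 1044840/1241737·(-2197/1728) + 4104122/1241737·1 = -5943279469/983455704 ≠ 1/4 ⇒ order 3.
b·(c∘Ac): 1044840/1241737·5681/1584 + 4104122/1241737·1297/1452 = 81546497/13659107 ≠ 1/8
b·Ac²: 1044840/1241737·(-10051/1452) + 4104122/1241737·(-301115/191664) = -10834856855/983455704 ≠ 1/12
b·A²c: 4104122/1241737·437/132 = 81522787/7450422 ≠ 1/24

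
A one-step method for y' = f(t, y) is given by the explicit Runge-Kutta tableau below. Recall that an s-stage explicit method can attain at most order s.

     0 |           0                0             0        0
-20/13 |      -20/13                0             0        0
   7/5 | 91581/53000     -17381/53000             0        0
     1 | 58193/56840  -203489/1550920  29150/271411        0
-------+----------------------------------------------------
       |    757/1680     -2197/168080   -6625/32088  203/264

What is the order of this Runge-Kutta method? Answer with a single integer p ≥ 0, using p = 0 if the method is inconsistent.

4

b = (757/1680, -2197/168080, -6625/32088, 203/264)
c = (0, -20/13, 7/5, 1)
Ac = (0, 0, 1337/2650, 143/406)
Σ b_i: 757/1680·1 + (-2197/168080)·1 + (-6625/32088)·1 + 203/264·1 = 1 ✓
b·c: (-2197/168080)·(-20/13) + (-6625/32088)·7/5 + 203/264·1 = 1/2 ✓
b·c²: (-2197/168080)·400/169 + (-6625/32088)·49/25 + 203/264·1 = 1/3 ✓
b·Ac: (-6625/32088)·1337/2650 + 203/264·143/406 = 1/6 ✓
b·c³: (-2197/168080)·(-8000/2197) + (-6625/32088)·343/125 + 203/264·1 = 1/4 ✓
b·(c∘Ac): (-6625/32088)·9359/13250 + 203/264·143/406 = 1/8 ✓
b·Ac²: (-6625/32088)·(-2674/3445) + 203/264·(-264/2639) = 1/12 ✓
b·A²c: 203/264·11/203 = 1/24 ✓; 4 stages ⇒ order 4.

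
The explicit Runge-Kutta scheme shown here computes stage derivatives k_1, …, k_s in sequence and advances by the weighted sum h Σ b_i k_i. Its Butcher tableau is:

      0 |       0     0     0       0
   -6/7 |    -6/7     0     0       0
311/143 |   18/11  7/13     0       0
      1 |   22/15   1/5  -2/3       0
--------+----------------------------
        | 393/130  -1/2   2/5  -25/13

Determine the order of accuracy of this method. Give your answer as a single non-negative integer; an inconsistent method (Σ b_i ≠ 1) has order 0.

1

b = (393/130, -1/2, 2/5, -25/13)
c = (0, -6/7, 311/143, 1)
Ac = (0, 0, -6/13, -24344/15015)
Σ b_i: 393/130·1 + (-1/2)·1 + 2/5·1 + (-25/13)·1 = 1 ✓
b·c: (-1/2)·(-6/7) + 2/5·311/143 + (-25/13)·1 = -3126/5005 ≠ 1/2 ⇒ order 1.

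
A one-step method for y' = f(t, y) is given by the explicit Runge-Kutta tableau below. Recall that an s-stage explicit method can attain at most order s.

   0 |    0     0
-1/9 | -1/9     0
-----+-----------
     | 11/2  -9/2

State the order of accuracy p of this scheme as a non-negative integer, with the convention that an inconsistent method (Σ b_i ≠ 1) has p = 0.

2

b = (11/2, -9/2)
c = (0, -1/9)
Σ b_i: 11/2·1 + (-9/2)·1 = 1 ✓
b·c: (-9/2)·(-1/9) = 1/2 ✓; 2 stages ⇒ order 2.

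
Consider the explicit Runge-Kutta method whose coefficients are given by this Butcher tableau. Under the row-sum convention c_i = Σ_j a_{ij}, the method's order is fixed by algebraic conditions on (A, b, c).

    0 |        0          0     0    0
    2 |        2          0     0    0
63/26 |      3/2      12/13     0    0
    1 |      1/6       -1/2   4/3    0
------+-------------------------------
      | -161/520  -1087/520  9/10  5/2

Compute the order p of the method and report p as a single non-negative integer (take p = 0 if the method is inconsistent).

2

b = (-161/520, -1087/520, 9/10, 5/2)
c = (0, 2, 63/26, 1)
Ac = (0, 0, 24/13, 29/13)
Σ b_i: (-161/520)·1 + (-1087/520)·1 + 9/10·1 + 5/2·1 = 1 ✓
b·c: (-1087/520)·2 + 9/10·63/26 + 5/2·1 = 1/2 ✓
b·c²: (-1087/520)·4 + 9/10·3969/676 + 5/2·1 = -3903/6760 ≠ 1/3 ⇒ order 2.
b·Ac: 9/10·24/13 + 5/2·29/13 = 941/130 ≠ 1/6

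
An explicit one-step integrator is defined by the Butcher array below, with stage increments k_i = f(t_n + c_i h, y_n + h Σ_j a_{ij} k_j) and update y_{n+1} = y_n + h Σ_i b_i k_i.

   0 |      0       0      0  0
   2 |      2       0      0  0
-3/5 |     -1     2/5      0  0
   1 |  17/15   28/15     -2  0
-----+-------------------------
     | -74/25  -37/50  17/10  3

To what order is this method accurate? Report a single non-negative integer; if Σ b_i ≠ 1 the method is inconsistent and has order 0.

2

b = (-74/25, -37/50, 17/10, 3)
c = (0, 2, -3/5, 1)
Ac = (0, 0, 4/5, 74/15)
Σ b_i: (-74/25)·1 + (-37/50)·1 + 17/10·1 + 3·1 = 1 ✓
b·c: (-37/50)·2 + 17/10·(-3/5) + 3·1 = 1/2 ✓
b·c²: (-37/50)·4 + 17/10·9/25 + 3·1 = 163/250 ≠ 1/3 ⇒ order 2.
b·Ac: 17/10·4/5 + 3·74/15 = 404/25 ≠ 1/6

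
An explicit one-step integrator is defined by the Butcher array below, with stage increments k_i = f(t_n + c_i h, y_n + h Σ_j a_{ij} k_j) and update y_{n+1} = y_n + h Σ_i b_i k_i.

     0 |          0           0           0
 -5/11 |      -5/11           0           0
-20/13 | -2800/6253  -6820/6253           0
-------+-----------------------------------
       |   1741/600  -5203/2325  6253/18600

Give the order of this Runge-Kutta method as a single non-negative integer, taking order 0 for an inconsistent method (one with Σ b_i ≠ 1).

b = (1741/600, -5203/2325, 6253/18600)
c = (0, -5/11, -20/13)
Ac = (0, 0, 3100/6253)
Σ b_i: 1741/600·1 + (-5203/2325)·1 + 6253/18600·1 = 1 ✓
b·c: (-5203/2325)·(-5/11) + 6253/18600·(-20/13) = 1/2 ✓
b·c²: (-5203/2325)·25/121 + 6253/18600·400/169 = 1/3 ✓
b·Ac: 6253/18600·3100/6253 = 1/6 ✓; 3 stages ⇒ order 3.

3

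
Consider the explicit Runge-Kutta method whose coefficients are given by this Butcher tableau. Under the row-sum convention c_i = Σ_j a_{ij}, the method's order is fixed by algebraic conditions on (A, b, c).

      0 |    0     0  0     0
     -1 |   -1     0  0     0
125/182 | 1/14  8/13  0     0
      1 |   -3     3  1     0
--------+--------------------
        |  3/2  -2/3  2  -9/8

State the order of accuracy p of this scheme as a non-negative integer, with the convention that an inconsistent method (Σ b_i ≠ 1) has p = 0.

0

b = (3/2, -2/3, 2, -9/8)
c = (0, -1, 125/182, 1)
Ac = (0, 0, -8/13, -421/182)
Σ b_i: 3/2·1 + (-2/3)·1 + 2·1 + (-9/8)·1 = 41/24 ≠ 1 ⇒ order 0.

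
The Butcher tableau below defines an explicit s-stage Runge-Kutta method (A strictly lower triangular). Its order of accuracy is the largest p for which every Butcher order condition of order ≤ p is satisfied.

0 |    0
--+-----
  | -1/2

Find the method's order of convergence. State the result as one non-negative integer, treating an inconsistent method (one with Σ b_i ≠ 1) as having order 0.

b = (-1/2)
c = (0)
Σ b_i: (-1/2)·1 = -1/2 ≠ 1 ⇒ order 0.

0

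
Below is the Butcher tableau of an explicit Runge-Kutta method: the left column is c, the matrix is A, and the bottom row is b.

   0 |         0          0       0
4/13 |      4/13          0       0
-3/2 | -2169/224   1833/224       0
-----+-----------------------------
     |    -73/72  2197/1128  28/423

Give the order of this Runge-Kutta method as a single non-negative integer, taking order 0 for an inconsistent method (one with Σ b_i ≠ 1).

3

b = (-73/72, 2197/1128, 28/423)
c = (0, 4/13, -3/2)
Ac = (0, 0, 141/56)
Σ b_i: (-73/72)·1 + 2197/1128·1 + 28/423·1 = 1 ✓
b·c: 2197/1128·4/13 + 28/423·(-3/2) = 1/2 ✓
b·c²: 2197/1128·16/169 + 28/423·9/4 = 1/3 ✓
b·Ac: 28/423·141/56 = 1/6 ✓; 3 stages ⇒ order 3.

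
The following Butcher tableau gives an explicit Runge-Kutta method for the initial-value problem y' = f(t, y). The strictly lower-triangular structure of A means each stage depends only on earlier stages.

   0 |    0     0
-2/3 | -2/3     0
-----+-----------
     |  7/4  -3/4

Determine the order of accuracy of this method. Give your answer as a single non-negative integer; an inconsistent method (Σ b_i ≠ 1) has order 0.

2

b = (7/4, -3/4)
c = (0, -2/3)
Σ b_i: 7/4·1 + (-3/4)·1 = 1 ✓
b·c: (-3/4)·(-2/3) = 1/2 ✓; 2 stages ⇒ order 2.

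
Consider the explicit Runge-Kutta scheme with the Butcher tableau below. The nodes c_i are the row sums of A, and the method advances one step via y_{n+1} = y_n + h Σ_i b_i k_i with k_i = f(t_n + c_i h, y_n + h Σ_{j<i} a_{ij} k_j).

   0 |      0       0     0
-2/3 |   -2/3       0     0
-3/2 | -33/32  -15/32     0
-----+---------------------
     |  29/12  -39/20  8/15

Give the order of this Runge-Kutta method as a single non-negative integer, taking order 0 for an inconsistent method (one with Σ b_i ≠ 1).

b = (29/12, -39/20, 8/15)
c = (0, -2/3, -3/2)
Ac = (0, 0, 5/16)
Σ b_i: 29/12·1 + (-39/20)·1 + 8/15·1 = 1 ✓
b·c: (-39/20)·(-2/3) + 8/15·(-3/2) = 1/2 ✓
b·c²: (-39/20)·4/9 + 8/15·9/4 = 1/3 ✓
b·Ac: 8/15·5/16 = 1/6 ✓; 3 stages ⇒ order 3.

3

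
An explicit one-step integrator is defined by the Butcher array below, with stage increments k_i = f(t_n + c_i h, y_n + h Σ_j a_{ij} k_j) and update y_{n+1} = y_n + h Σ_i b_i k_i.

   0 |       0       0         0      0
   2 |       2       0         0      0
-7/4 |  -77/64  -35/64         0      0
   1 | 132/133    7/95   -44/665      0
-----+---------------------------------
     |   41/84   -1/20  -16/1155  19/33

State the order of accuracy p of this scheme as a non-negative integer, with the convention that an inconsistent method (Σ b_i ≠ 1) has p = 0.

4

b = (41/84, -1/20, -16/1155, 19/33)
c = (0, 2, -7/4, 1)
Ac = (0, 0, -35/32, 5/19)
Σ b_i: 41/84·1 + (-1/20)·1 + (-16/1155)·1 + 19/33·1 = 1 ✓
b·c: (-1/20)·2 + (-16/1155)·(-7/4) + 19/33·1 = 1/2 ✓
b·c²: (-1/20)·4 + (-16/1155)·49/16 + 19/33·1 = 1/3 ✓
b·Ac: (-16/1155)·(-35/32) + 19/33·5/19 = 1/6 ✓
b·c³: (-1/20)·8 + (-16/1155)·(-343/64) + 19/33·1 = 1/4 ✓
b·(c∘Ac): (-16/1155)·245/128 + 19/33·5/19 = 1/8 ✓
b·Ac²: (-16/1155)·(-35/16) + 19/33·7/76 = 1/12 ✓
b·A²c: 19/33·11/152 = 1/24 ✓; 4 stages ⇒ order 4.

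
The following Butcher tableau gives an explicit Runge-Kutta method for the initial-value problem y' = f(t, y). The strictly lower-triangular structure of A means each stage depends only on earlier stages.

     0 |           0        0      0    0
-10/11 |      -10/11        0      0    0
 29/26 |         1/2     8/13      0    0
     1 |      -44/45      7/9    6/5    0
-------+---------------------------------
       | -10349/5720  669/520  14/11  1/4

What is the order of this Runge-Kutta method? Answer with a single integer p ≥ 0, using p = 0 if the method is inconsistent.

2

b = (-10349/5720, 669/520, 14/11, 1/4)
c = (0, -10/11, 29/26, 1)
Ac = (0, 0, -80/143, 4063/6435)
Σ b_i: (-10349/5720)·1 + 669/520·1 + 14/11·1 + 1/4·1 = 1 ✓
b·c: 669/520·(-10/11) + 14/11·29/26 + 1/4·1 = 1/2 ✓
b·c²: 669/520·100/121 + 14/11·841/676 + 1/4·1 = 236933/81796 ≠ 1/3 ⇒ order 2.
b·Ac: 14/11·(-80/143) + 1/4·4063/6435 = -156907/283140 ≠ 1/6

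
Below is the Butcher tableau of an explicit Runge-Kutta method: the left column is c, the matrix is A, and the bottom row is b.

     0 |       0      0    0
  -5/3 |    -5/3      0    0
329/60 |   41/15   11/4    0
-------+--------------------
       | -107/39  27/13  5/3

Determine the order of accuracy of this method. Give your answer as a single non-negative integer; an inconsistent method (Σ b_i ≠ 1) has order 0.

1

b = (-107/39, 27/13, 5/3)
c = (0, -5/3, 329/60)
Ac = (0, 0, -55/12)
Σ b_i: (-107/39)·1 + 27/13·1 + 5/3·1 = 1 ✓
b·c: 27/13·(-5/3) + 5/3·329/60 = 2657/468 ≠ 1/2 ⇒ order 1.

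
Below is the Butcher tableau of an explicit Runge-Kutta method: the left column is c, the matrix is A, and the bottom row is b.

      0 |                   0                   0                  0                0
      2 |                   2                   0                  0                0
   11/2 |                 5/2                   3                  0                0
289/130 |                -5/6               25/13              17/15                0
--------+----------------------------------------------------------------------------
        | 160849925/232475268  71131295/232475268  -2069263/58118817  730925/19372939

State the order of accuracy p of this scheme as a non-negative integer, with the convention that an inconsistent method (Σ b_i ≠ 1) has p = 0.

b = (160849925/232475268, 71131295/232475268, -2069263/58118817, 730925/19372939)
c = (0, 2, 11/2, 289/130)
Ac = (0, 0, 6, 3931/390)
Σ b_i: 160849925/232475268·1 + 71131295/232475268·1 + (-2069263/58118817)·1 + 730925/19372939·1 = 1 ✓
b·c: 71131295/232475268·2 + (-2069263/58118817)·11/2 + 730925/19372939·289/130 = 1/2 ✓
b·c²: 71131295/232475268·4 + (-2069263/58118817)·121/4 + 730925/19372939·83521/16900 = 1/3 ✓
b·Ac: (-2069263/58118817)·6 + 730925/19372939·3931/390 = 1/6 ✓
b·c³: 71131295/232475268·8 + (-2069263/58118817)·1331/8 + 730925/19372939·24137569/2197000 = -15419723889/5036964140 ≠ 1/4 ⇒ order 3.
b·(c∘Ac): (-2069263/58118817)·33 + 730925/19372939·1136059/50700 = -76604509/232475268 ≠ 1/8
b·Ac²: (-2069263/58118817)·12 + 730925/19372939·32741/780 = 268847921/232475268 ≠ 1/12
b·A²c: 730925/19372939·34/5 = 4970290/19372939 ≠ 1/24

3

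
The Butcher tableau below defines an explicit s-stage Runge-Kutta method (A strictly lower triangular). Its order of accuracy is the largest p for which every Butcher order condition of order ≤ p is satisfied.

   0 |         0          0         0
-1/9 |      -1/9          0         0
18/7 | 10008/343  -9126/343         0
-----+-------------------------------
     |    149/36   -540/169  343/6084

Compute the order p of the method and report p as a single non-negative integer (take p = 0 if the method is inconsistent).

3

b = (149/36, -540/169, 343/6084)
c = (0, -1/9, 18/7)
Ac = (0, 0, 1014/343)
Σ b_i: 149/36·1 + (-540/169)·1 + 343/6084·1 = 1 ✓
b·c: (-540/169)·(-1/9) + 343/6084·18/7 = 1/2 ✓
b·c²: (-540/169)·1/81 + 343/6084·324/49 = 1/3 ✓
b·Ac: 343/6084·1014/343 = 1/6 ✓; 3 stages ⇒ order 3.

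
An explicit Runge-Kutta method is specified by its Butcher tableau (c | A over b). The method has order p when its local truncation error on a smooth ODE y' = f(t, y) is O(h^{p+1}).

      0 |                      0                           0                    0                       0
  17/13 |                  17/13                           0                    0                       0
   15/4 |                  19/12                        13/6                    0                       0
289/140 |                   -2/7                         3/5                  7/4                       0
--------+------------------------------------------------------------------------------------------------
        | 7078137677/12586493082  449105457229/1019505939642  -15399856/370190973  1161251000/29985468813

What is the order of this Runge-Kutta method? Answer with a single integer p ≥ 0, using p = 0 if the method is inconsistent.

3

b = (7078137677/12586493082, 449105457229/1019505939642, -15399856/370190973, 1161251000/29985468813)
c = (0, 17/13, 15/4, 289/140)
Ac = (0, 0, 17/6, 7641/1040)
Σ b_i: 7078137677/12586493082·1 + 449105457229/1019505939642·1 + (-15399856/370190973)·1 + 1161251000/29985468813·1 = 1 ✓
b·c: 449105457229/1019505939642·17/13 + (-15399856/370190973)·15/4 + 1161251000/29985468813·289/140 = 1/2 ✓
b·c²: 449105457229/1019505939642·289/169 + (-15399856/370190973)·225/16 + 1161251000/29985468813·83521/19600 = 1/3 ✓
b·Ac: (-15399856/370190973)·17/6 + 1161251000/29985468813·7641/1040 = 1/6 ✓
b·c³: 449105457229/1019505939642·4913/2197 + (-15399856/370190973)·3375/64 + 1161251000/29985468813·24137569/2744000 = -233921398075/269499028344 ≠ 1/4 ⇒ order 3.
b·(c∘Ac): (-15399856/370190973)·85/8 + 1161251000/29985468813·2208249/145600 = 1291456255/8884583352 ≠ 1/8
b·Ac²: (-15399856/370190973)·289/78 + 1161251000/29985468813·1386363/54080 = 871776962351/1039496252184 ≠ 1/12
b·A²c: 1161251000/29985468813·119/24 = 17273608625/89956406439 ≠ 1/24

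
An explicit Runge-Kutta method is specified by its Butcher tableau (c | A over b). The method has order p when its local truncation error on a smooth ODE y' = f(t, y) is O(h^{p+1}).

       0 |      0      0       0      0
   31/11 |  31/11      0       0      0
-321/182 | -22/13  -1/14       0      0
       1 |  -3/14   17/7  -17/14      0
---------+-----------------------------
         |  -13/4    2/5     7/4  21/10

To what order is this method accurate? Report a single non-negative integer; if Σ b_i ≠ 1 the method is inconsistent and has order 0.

b = (-13/4, 2/5, 7/4, 21/10)
c = (0, 31/11, -321/182, 1)
Ac = (0, 0, -31/154, 251855/28028)
Σ b_i: (-13/4)·1 + 2/5·1 + 7/4·1 + 21/10·1 = 1 ✓
b·c: 2/5·31/11 + 7/4·(-321/182) + 21/10·1 = 161/1144 ≠ 1/2 ⇒ order 1.

1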